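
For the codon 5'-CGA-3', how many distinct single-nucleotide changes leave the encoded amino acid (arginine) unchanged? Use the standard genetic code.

Position 1: AGA → 1 synonymous.
Position 2: none → 0 synonymous.
Position 3: CGU, CGC, CGG → 3 synonymous.
Total: 1 + 0 + 3 = 4.

4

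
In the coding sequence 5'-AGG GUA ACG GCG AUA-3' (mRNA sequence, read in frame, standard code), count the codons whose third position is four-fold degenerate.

3

Codon 1 AGG (Arg): third position 2-fold.
Codon 2 GUA (Val): third position 4-fold.
Codon 3 ACG (Thr): third position 4-fold.
Codon 4 GCG (Ala): third position 4-fold.
Codon 5 AUA (Ile): third position 3-fold.
Four-fold degenerate third positions: 3.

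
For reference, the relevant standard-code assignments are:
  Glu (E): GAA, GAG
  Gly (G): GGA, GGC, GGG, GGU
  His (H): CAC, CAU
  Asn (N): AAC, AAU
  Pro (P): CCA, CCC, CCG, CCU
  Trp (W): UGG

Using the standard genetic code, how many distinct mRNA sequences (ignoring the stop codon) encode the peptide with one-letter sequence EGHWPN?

128

Glu: 2 codons.
Gly: 4 codons.
His: 2 codons.
Trp: 1 codon.
Pro: 4 codons.
Asn: 2 codons.
2 × 4 × 2 × 1 × 4 × 2 = 128.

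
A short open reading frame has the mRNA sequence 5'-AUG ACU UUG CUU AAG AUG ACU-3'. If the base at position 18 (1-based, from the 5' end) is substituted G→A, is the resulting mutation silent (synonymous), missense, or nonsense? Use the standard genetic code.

Position 18 falls in codon 6: AUG → Met.
After the substitution the codon is AUA → Ile.
Met ≠ Ile, so this is a missense mutation.

missense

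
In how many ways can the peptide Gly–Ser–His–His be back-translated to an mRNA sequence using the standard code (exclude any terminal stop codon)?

96

Gly: 4 codons.
Ser: 6 codons.
His: 2 codons.
His: 2 codons.
4 × 6 × 2 × 2 = 96.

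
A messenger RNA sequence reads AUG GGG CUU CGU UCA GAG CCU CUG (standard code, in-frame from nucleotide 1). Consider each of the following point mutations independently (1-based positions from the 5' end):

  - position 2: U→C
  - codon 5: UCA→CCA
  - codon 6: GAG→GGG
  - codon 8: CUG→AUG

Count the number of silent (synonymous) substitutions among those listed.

0

Codon 1: AUG (Met) → ACG (Thr) — missense.
Codon 5: UCA (Ser) → CCA (Pro) — missense.
Codon 6: GAG (Glu) → GGG (Gly) — missense.
Codon 8: CUG (Leu) → AUG (Met) — missense.
Synonymous: 0 of 4.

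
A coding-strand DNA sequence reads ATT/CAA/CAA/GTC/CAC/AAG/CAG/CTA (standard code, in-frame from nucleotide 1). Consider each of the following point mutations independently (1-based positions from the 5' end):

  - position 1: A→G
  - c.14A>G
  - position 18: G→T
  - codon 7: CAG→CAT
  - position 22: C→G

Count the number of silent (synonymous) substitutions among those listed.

0

Codon 1: ATT (Ile) → GTT (Val) — missense.
Codon 5: CAC (His) → CGC (Arg) — missense.
Codon 6: AAG (Lys) → AAT (Asn) — missense.
Codon 7: CAG (Gln) → CAT (His) — missense.
Codon 8: CTA (Leu) → GTA (Val) — missense.
Synonymous: 0 of 5.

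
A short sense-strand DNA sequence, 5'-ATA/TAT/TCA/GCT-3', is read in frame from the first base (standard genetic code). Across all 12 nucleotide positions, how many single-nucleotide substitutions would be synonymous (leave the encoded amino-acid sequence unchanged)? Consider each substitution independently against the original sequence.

Codon 1 (ATA, Ile): 2 synonymous substitutions.
Codon 2 (TAT, Tyr): 1 synonymous substitution.
Codon 3 (TCA, Ser): 3 synonymous substitutions.
Codon 4 (GCT, Ala): 3 synonymous substitutions.
Total: 2 + 1 + 3 + 3 = 9.

9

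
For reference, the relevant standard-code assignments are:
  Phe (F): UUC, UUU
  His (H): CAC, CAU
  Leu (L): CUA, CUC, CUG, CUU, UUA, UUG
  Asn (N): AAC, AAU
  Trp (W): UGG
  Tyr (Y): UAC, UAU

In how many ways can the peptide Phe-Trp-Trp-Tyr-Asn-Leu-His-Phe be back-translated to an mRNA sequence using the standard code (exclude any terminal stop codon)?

Phe: 2 codons.
Trp: 1 codon.
Trp: 1 codon.
Tyr: 2 codons.
Asn: 2 codons.
Leu: 6 codons.
His: 2 codons.
Phe: 2 codons.
2 × 1 × 1 × 2 × 2 × 6 × 2 × 2 = 192.

192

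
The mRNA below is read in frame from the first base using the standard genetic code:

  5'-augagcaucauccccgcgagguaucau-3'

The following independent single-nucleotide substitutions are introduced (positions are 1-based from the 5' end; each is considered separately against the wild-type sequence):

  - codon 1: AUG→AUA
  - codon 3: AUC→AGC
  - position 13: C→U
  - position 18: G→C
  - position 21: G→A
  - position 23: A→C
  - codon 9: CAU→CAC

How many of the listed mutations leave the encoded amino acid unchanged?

3

Codon 1: AUG (Met) → AUA (Ile) — missense.
Codon 3: AUC (Ile) → AGC (Ser) — missense.
Codon 5: CCC (Pro) → UCC (Ser) — missense.
Codon 6: GCG (Ala) → GCC (Ala) — synonymous.
Codon 7: AGG (Arg) → AGA (Arg) — synonymous.
Codon 8: UAU (Tyr) → UCU (Ser) — missense.
Codon 9: CAU (His) → CAC (His) — synonymous.
Synonymous: 3 of 7.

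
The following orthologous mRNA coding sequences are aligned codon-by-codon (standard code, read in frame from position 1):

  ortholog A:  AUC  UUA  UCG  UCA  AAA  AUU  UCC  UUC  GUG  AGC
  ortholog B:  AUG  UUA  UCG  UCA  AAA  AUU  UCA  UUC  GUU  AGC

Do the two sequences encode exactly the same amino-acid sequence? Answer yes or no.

Codon 1: AUC Ile / AUG Met — nonsynonymous.
Codon 2: UUA Leu / UUA Leu — identical.
Codon 3: UCG Ser / UCG Ser — identical.
Codon 4: UCA Ser / UCA Ser — identical.
Codon 5: AAA Lys / AAA Lys — identical.
Codon 6: AUU Ile / AUU Ile — identical.
Codon 7: UCC Ser / UCA Ser — synonymous.
Codon 8: UUC Phe / UUC Phe — identical.
Codon 9: GUG Val / GUU Val — synonymous.
Codon 10: AGC Ser / AGC Ser — identical.
Nonsynonymous differences: 1 → different protein.

no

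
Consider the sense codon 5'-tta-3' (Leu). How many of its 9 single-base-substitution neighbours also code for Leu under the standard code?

Position 1: CTA → 1 synonymous.
Position 2: none → 0 synonymous.
Position 3: TTG → 1 synonymous.
Total: 1 + 0 + 1 = 2.

2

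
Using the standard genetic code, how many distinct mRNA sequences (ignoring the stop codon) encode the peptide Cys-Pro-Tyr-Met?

16

Cys: 2 codons.
Pro: 4 codons.
Tyr: 2 codons.
Met: 1 codon.
2 × 4 × 2 × 1 = 16.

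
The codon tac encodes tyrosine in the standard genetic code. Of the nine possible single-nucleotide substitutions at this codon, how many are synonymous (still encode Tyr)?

Position 1: none → 0 synonymous.
Position 2: none → 0 synonymous.
Position 3: TAT → 1 synonymous.
Total: 0 + 0 + 1 = 1.

1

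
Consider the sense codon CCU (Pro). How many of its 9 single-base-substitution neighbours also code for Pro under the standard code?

3

Position 1: none → 0 synonymous.
Position 2: none → 0 synonymous.
Position 3: CCC, CCA, CCG → 3 synonymous.
Total: 0 + 0 + 3 = 3.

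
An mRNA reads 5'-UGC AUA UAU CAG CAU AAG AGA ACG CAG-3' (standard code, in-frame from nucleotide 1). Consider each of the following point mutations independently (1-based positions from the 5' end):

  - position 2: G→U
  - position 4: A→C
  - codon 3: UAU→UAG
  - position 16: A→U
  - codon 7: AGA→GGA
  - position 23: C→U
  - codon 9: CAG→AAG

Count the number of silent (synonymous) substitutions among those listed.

0

Codon 1: UGC (Cys) → UUC (Phe) — missense.
Codon 2: AUA (Ile) → CUA (Leu) — missense.
Codon 3: UAU (Tyr) → UAG (Stop) — nonsense.
Codon 6: AAG (Lys) → UAG (Stop) — nonsense.
Codon 7: AGA (Arg) → GGA (Gly) — missense.
Codon 8: ACG (Thr) → AUG (Met) — missense.
Codon 9: CAG (Gln) → AAG (Lys) — missense.
Synonymous: 0 of 7.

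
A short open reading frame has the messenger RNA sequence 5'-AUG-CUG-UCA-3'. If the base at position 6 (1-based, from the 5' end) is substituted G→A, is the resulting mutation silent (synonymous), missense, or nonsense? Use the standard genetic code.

silent

Position 6 falls in codon 2: CUG → Leu.
After the substitution the codon is CUA → Leu.
Both encode Leu, so the change is synonymous.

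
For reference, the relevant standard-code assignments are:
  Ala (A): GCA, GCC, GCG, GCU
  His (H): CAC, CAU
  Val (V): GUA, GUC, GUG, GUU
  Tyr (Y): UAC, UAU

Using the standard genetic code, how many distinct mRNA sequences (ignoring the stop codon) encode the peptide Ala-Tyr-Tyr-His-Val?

Ala: 4 codons.
Tyr: 2 codons.
Tyr: 2 codons.
His: 2 codons.
Val: 4 codons.
4 × 2 × 2 × 2 × 4 = 128.

128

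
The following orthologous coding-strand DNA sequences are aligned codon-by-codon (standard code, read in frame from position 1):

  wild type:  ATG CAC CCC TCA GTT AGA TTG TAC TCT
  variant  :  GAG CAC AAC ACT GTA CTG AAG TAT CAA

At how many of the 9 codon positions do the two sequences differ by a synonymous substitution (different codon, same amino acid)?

2

Codon 1: ATG Met / GAG Glu — nonsynonymous.
Codon 2: CAC His / CAC His — identical.
Codon 3: CCC Pro / AAC Asn — nonsynonymous.
Codon 4: TCA Ser / ACT Thr — nonsynonymous.
Codon 5: GTT Val / GTA Val — synonymous.
Codon 6: AGA Arg / CTG Leu — nonsynonymous.
Codon 7: TTG Leu / AAG Lys — nonsynonymous.
Codon 8: TAC Tyr / TAT Tyr — synonymous.
Codon 9: TCT Ser / CAA Gln — nonsynonymous.
Synonymous differences: 2.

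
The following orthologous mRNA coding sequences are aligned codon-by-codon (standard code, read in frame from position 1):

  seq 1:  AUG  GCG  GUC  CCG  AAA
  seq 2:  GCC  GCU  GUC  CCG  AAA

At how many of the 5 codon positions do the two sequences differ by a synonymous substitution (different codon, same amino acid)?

Codon 1: AUG Met / GCC Ala — nonsynonymous.
Codon 2: GCG Ala / GCU Ala — synonymous.
Codon 3: GUC Val / GUC Val — identical.
Codon 4: CCG Pro / CCG Pro — identical.
Codon 5: AAA Lys / AAA Lys — identical.
Synonymous differences: 1.

1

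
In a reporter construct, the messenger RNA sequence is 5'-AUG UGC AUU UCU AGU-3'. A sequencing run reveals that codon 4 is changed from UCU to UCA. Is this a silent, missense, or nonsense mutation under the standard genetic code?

Position 12 falls in codon 4: UCU → Ser.
After the substitution the codon is UCA → Ser.
Both encode Ser, so the change is synonymous.

silent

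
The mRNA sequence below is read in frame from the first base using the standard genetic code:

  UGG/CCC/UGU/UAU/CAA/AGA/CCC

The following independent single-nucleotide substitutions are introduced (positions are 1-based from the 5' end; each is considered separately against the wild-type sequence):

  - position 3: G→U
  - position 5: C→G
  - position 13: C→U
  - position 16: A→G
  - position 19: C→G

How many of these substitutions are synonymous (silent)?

0

Codon 1: UGG (Trp) → UGU (Cys) — missense.
Codon 2: CCC (Pro) → CGC (Arg) — missense.
Codon 5: CAA (Gln) → UAA (Stop) — nonsense.
Codon 6: AGA (Arg) → GGA (Gly) — missense.
Codon 7: CCC (Pro) → GCC (Ala) — missense.
Synonymous: 0 of 5.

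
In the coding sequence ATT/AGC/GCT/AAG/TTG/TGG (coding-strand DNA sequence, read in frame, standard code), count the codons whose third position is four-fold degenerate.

1

Codon 1 ATT (Ile): third position 3-fold.
Codon 2 AGC (Ser): third position 2-fold.
Codon 3 GCT (Ala): third position 4-fold.
Codon 4 AAG (Lys): third position 2-fold.
Codon 5 TTG (Leu): third position 2-fold.
Codon 6 TGG (Trp): third position 1-fold.
Four-fold degenerate third positions: 1.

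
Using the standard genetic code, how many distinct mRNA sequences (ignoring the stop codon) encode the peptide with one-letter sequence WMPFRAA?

768

Trp: 1 codon.
Met: 1 codon.
Pro: 4 codons.
Phe: 2 codons.
Arg: 6 codons.
Ala: 4 codons.
Ala: 4 codons.
1 × 1 × 4 × 2 × 6 × 4 × 4 = 768.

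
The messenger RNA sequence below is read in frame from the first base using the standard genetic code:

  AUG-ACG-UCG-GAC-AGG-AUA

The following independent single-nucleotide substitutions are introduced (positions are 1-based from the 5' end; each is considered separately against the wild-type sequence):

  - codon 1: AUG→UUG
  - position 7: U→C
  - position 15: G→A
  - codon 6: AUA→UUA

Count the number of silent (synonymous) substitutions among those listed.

1

Codon 1: AUG (Met) → UUG (Leu) — missense.
Codon 3: UCG (Ser) → CCG (Pro) — missense.
Codon 5: AGG (Arg) → AGA (Arg) — synonymous.
Codon 6: AUA (Ile) → UUA (Leu) — missense.
Synonymous: 1 of 4.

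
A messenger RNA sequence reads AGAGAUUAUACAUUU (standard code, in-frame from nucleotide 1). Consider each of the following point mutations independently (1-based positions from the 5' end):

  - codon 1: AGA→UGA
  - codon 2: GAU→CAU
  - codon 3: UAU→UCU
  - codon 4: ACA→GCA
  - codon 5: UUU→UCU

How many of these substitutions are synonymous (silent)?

Codon 1: AGA (Arg) → UGA (Stop) — nonsense.
Codon 2: GAU (Asp) → CAU (His) — missense.
Codon 3: UAU (Tyr) → UCU (Ser) — missense.
Codon 4: ACA (Thr) → GCA (Ala) — missense.
Codon 5: UUU (Phe) → UCU (Ser) — missense.
Synonymous: 0 of 5.

0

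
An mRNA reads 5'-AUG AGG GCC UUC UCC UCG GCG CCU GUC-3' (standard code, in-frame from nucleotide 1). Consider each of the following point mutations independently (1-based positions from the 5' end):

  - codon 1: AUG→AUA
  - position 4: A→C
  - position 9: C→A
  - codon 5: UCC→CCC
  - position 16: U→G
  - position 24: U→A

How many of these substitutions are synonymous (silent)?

Codon 1: AUG (Met) → AUA (Ile) — missense.
Codon 2: AGG (Arg) → CGG (Arg) — synonymous.
Codon 3: GCC (Ala) → GCA (Ala) — synonymous.
Codon 5: UCC (Ser) → CCC (Pro) — missense.
Codon 6: UCG (Ser) → GCG (Ala) — missense.
Codon 8: CCU (Pro) → CCA (Pro) — synonymous.
Synonymous: 3 of 6.

3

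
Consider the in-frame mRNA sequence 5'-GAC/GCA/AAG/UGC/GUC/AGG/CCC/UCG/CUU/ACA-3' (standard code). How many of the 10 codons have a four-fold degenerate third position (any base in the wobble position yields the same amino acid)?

Codon 1 GAC (Asp): third position 2-fold.
Codon 2 GCA (Ala): third position 4-fold.
Codon 3 AAG (Lys): third position 2-fold.
Codon 4 UGC (Cys): third position 2-fold.
Codon 5 GUC (Val): third position 4-fold.
Codon 6 AGG (Arg): third position 2-fold.
Codon 7 CCC (Pro): third position 4-fold.
Codon 8 UCG (Ser): third position 4-fold.
Codon 9 CUU (Leu): third position 4-fold.
Codon 10 ACA (Thr): third position 4-fold.
Four-fold degenerate third positions: 6.

6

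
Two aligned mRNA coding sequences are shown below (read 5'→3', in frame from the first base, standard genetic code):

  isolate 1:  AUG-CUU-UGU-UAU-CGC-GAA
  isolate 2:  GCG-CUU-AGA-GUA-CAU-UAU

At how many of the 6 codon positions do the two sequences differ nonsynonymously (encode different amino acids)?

5

Codon 1: AUG Met / GCG Ala — nonsynonymous.
Codon 2: CUU Leu / CUU Leu — identical.
Codon 3: UGU Cys / AGA Arg — nonsynonymous.
Codon 4: UAU Tyr / GUA Val — nonsynonymous.
Codon 5: CGC Arg / CAU His — nonsynonymous.
Codon 6: GAA Glu / UAU Tyr — nonsynonymous.
Nonsynonymous differences: 5.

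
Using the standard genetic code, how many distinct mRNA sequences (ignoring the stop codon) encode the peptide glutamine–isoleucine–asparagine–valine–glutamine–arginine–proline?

Gln: 2 codons.
Ile: 3 codons.
Asn: 2 codons.
Val: 4 codons.
Gln: 2 codons.
Arg: 6 codons.
Pro: 4 codons.
2 × 3 × 2 × 4 × 2 × 6 × 4 = 2304.

2304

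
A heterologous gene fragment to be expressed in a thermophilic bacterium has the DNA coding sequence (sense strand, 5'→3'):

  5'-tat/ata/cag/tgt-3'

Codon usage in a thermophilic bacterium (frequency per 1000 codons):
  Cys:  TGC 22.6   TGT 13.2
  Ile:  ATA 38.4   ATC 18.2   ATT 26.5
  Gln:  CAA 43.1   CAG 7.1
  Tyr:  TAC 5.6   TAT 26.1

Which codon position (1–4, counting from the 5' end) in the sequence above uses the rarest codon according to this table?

Codon 1 TAT (Tyr): 26.1 per 1000.
Codon 2 ATA (Ile): 38.4 per 1000.
Codon 3 CAG (Gln): 7.1 per 1000.
Codon 4 TGT (Cys): 13.2 per 1000.
Lowest frequency is 7.1 at codon 3.

3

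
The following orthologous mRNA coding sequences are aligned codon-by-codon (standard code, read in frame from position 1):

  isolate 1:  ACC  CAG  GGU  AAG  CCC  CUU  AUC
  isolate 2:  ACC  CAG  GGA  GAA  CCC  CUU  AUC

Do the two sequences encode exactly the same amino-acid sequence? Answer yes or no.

no

Codon 1: ACC Thr / ACC Thr — identical.
Codon 2: CAG Gln / CAG Gln — identical.
Codon 3: GGU Gly / GGA Gly — synonymous.
Codon 4: AAG Lys / GAA Glu — nonsynonymous.
Codon 5: CCC Pro / CCC Pro — identical.
Codon 6: CUU Leu / CUU Leu — identical.
Codon 7: AUC Ile / AUC Ile — identical.
Nonsynonymous differences: 1 → different protein.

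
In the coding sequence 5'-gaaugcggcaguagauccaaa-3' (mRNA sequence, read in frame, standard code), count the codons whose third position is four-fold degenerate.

2

Codon 1 GAA (Glu): third position 2-fold.
Codon 2 UGC (Cys): third position 2-fold.
Codon 3 GGC (Gly): third position 4-fold.
Codon 4 AGU (Ser): third position 2-fold.
Codon 5 AGA (Arg): third position 2-fold.
Codon 6 UCC (Ser): third position 4-fold.
Codon 7 AAA (Lys): third position 2-fold.
Four-fold degenerate third positions: 2.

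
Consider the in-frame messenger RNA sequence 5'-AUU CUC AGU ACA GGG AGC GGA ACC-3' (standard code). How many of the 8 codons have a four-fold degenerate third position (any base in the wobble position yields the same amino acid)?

5

Codon 1 AUU (Ile): third position 3-fold.
Codon 2 CUC (Leu): third position 4-fold.
Codon 3 AGU (Ser): third position 2-fold.
Codon 4 ACA (Thr): third position 4-fold.
Codon 5 GGG (Gly): third position 4-fold.
Codon 6 AGC (Ser): third position 2-fold.
Codon 7 GGA (Gly): third position 4-fold.
Codon 8 ACC (Thr): third position 4-fold.
Four-fold degenerate third positions: 5.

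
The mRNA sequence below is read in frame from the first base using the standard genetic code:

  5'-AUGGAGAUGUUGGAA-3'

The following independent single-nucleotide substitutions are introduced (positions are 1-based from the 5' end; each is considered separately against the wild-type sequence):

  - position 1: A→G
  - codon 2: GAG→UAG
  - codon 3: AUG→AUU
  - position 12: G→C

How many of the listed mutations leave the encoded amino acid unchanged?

Codon 1: AUG (Met) → GUG (Val) — missense.
Codon 2: GAG (Glu) → UAG (Stop) — nonsense.
Codon 3: AUG (Met) → AUU (Ile) — missense.
Codon 4: UUG (Leu) → UUC (Phe) — missense.
Synonymous: 0 of 4.

0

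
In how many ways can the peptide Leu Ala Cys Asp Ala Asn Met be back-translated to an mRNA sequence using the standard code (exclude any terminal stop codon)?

Leu: 6 codons.
Ala: 4 codons.
Cys: 2 codons.
Asp: 2 codons.
Ala: 4 codons.
Asn: 2 codons.
Met: 1 codon.
6 × 4 × 2 × 2 × 4 × 2 × 1 = 768.

768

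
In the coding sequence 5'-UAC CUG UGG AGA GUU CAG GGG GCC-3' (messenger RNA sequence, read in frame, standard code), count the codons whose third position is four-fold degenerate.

Codon 1 UAC (Tyr): third position 2-fold.
Codon 2 CUG (Leu): third position 4-fold.
Codon 3 UGG (Trp): third position 1-fold.
Codon 4 AGA (Arg): third position 2-fold.
Codon 5 GUU (Val): third position 4-fold.
Codon 6 CAG (Gln): third position 2-fold.
Codon 7 GGG (Gly): third position 4-fold.
Codon 8 GCC (Ala): third position 4-fold.
Four-fold degenerate third positions: 4.

4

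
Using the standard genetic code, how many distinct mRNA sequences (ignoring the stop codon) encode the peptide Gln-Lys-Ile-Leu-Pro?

Gln: 2 codons.
Lys: 2 codons.
Ile: 3 codons.
Leu: 6 codons.
Pro: 4 codons.
2 × 2 × 3 × 6 × 4 = 288.

288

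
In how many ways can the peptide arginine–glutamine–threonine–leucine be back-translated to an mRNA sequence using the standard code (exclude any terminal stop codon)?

288

Arg: 6 codons.
Gln: 2 codons.
Thr: 4 codons.
Leu: 6 codons.
6 × 2 × 4 × 6 = 288.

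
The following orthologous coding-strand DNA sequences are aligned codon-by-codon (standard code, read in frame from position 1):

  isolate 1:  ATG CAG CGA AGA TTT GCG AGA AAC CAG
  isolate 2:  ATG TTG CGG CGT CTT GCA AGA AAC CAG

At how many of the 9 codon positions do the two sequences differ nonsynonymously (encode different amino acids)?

Codon 1: ATG Met / ATG Met — identical.
Codon 2: CAG Gln / TTG Leu — nonsynonymous.
Codon 3: CGA Arg / CGG Arg — synonymous.
Codon 4: AGA Arg / CGT Arg — synonymous.
Codon 5: TTT Phe / CTT Leu — nonsynonymous.
Codon 6: GCG Ala / GCA Ala — synonymous.
Codon 7: AGA Arg / AGA Arg — identical.
Codon 8: AAC Asn / AAC Asn — identical.
Codon 9: CAG Gln / CAG Gln — identical.
Nonsynonymous differences: 2.

2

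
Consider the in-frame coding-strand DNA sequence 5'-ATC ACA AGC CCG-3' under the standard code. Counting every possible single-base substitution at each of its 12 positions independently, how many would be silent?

Codon 1 (ATC, Ile): 2 synonymous substitutions.
Codon 2 (ACA, Thr): 3 synonymous substitutions.
Codon 3 (AGC, Ser): 1 synonymous substitution.
Codon 4 (CCG, Pro): 3 synonymous substitutions.
Total: 2 + 3 + 1 + 3 = 9.

9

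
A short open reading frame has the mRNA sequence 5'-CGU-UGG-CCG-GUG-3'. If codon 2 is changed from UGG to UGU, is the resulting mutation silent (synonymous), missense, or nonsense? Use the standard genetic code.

Position 6 falls in codon 2: UGG → Trp.
After the substitution the codon is UGU → Cys.
Trp ≠ Cys, so this is a missense mutation.

missense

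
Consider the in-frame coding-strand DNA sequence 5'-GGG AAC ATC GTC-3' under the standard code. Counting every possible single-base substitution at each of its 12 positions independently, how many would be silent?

Codon 1 (GGG, Gly): 3 synonymous substitutions.
Codon 2 (AAC, Asn): 1 synonymous substitution.
Codon 3 (ATC, Ile): 2 synonymous substitutions.
Codon 4 (GTC, Val): 3 synonymous substitutions.
Total: 3 + 1 + 2 + 3 = 9.

9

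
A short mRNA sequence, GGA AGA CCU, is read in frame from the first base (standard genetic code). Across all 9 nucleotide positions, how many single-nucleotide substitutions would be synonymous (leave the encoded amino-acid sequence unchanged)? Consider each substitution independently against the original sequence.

Codon 1 (GGA, Gly): 3 synonymous substitutions.
Codon 2 (AGA, Arg): 2 synonymous substitutions.
Codon 3 (CCU, Pro): 3 synonymous substitutions.
Total: 3 + 2 + 3 = 8.

8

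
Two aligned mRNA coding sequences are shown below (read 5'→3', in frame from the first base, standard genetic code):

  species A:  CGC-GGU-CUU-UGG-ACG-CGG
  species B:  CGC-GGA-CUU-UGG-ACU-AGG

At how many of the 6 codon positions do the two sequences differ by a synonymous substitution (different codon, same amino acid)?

3

Codon 1: CGC Arg / CGC Arg — identical.
Codon 2: GGU Gly / GGA Gly — synonymous.
Codon 3: CUU Leu / CUU Leu — identical.
Codon 4: UGG Trp / UGG Trp — identical.
Codon 5: ACG Thr / ACU Thr — synonymous.
Codon 6: CGG Arg / AGG Arg — synonymous.
Synonymous differences: 3.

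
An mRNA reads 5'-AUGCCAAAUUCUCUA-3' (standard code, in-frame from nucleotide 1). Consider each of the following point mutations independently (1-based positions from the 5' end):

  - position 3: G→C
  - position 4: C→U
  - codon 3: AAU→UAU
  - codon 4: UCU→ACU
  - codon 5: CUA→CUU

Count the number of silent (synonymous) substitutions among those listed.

Codon 1: AUG (Met) → AUC (Ile) — missense.
Codon 2: CCA (Pro) → UCA (Ser) — missense.
Codon 3: AAU (Asn) → UAU (Tyr) — missense.
Codon 4: UCU (Ser) → ACU (Thr) — missense.
Codon 5: CUA (Leu) → CUU (Leu) — synonymous.
Synonymous: 1 of 5.

1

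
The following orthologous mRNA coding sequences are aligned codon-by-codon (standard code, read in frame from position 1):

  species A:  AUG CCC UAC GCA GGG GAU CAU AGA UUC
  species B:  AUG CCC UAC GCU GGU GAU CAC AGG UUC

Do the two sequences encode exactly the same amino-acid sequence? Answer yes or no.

yes

Codon 1: AUG Met / AUG Met — identical.
Codon 2: CCC Pro / CCC Pro — identical.
Codon 3: UAC Tyr / UAC Tyr — identical.
Codon 4: GCA Ala / GCU Ala — synonymous.
Codon 5: GGG Gly / GGU Gly — synonymous.
Codon 6: GAU Asp / GAU Asp — identical.
Codon 7: CAU His / CAC His — synonymous.
Codon 8: AGA Arg / AGG Arg — synonymous.
Codon 9: UUC Phe / UUC Phe — identical.
Nonsynonymous differences: 0 → same protein.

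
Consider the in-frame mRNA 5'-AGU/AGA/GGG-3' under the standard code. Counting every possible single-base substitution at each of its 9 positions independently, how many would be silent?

6

Codon 1 (AGU, Ser): 1 synonymous substitution.
Codon 2 (AGA, Arg): 2 synonymous substitutions.
Codon 3 (GGG, Gly): 3 synonymous substitutions.
Total: 1 + 2 + 3 = 6.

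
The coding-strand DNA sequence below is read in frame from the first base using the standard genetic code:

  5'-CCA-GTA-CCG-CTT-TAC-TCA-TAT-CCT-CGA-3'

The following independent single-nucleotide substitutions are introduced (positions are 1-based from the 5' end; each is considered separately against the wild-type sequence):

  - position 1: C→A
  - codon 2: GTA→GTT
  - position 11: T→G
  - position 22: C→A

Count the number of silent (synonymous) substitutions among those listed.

1

Codon 1: CCA (Pro) → ACA (Thr) — missense.
Codon 2: GTA (Val) → GTT (Val) — synonymous.
Codon 4: CTT (Leu) → CGT (Arg) — missense.
Codon 8: CCT (Pro) → ACT (Thr) — missense.
Synonymous: 1 of 4.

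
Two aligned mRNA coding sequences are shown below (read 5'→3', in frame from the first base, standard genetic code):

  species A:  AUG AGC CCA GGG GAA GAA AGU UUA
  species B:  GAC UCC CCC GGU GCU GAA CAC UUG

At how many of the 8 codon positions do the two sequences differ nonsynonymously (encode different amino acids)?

3

Codon 1: AUG Met / GAC Asp — nonsynonymous.
Codon 2: AGC Ser / UCC Ser — synonymous.
Codon 3: CCA Pro / CCC Pro — synonymous.
Codon 4: GGG Gly / GGU Gly — synonymous.
Codon 5: GAA Glu / GCU Ala — nonsynonymous.
Codon 6: GAA Glu / GAA Glu — identical.
Codon 7: AGU Ser / CAC His — nonsynonymous.
Codon 8: UUA Leu / UUG Leu — synonymous.
Nonsynonymous differences: 3.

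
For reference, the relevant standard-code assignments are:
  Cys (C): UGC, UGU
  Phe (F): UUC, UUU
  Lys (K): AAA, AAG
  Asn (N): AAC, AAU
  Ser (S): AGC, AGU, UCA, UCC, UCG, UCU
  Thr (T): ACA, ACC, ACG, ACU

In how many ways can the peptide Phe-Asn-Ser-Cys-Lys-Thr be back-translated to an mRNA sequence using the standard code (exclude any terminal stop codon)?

384

Phe: 2 codons.
Asn: 2 codons.
Ser: 6 codons.
Cys: 2 codons.
Lys: 2 codons.
Thr: 4 codons.
2 × 2 × 6 × 2 × 2 × 4 = 384.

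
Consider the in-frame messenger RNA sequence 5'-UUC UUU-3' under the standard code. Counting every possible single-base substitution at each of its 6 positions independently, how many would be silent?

Codon 1 (UUC, Phe): 1 synonymous substitution.
Codon 2 (UUU, Phe): 1 synonymous substitution.
Total: 1 + 1 = 2.

2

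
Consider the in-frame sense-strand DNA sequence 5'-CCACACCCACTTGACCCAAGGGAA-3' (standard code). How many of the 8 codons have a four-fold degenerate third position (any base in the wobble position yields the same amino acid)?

Codon 1 CCA (Pro): third position 4-fold.
Codon 2 CAC (His): third position 2-fold.
Codon 3 CCA (Pro): third position 4-fold.
Codon 4 CTT (Leu): third position 4-fold.
Codon 5 GAC (Asp): third position 2-fold.
Codon 6 CCA (Pro): third position 4-fold.
Codon 7 AGG (Arg): third position 2-fold.
Codon 8 GAA (Glu): third position 2-fold.
Four-fold degenerate third positions: 4.

4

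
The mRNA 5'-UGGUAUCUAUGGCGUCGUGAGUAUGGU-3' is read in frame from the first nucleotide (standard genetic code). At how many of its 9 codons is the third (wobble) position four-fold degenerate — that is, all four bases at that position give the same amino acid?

4

Codon 1 UGG (Trp): third position 1-fold.
Codon 2 UAU (Tyr): third position 2-fold.
Codon 3 CUA (Leu): third position 4-fold.
Codon 4 UGG (Trp): third position 1-fold.
Codon 5 CGU (Arg): third position 4-fold.
Codon 6 CGU (Arg): third position 4-fold.
Codon 7 GAG (Glu): third position 2-fold.
Codon 8 UAU (Tyr): third position 2-fold.
Codon 9 GGU (Gly): third position 4-fold.
Four-fold degenerate third positions: 4.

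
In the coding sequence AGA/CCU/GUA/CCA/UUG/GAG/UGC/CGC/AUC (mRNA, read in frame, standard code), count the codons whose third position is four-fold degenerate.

4

Codon 1 AGA (Arg): third position 2-fold.
Codon 2 CCU (Pro): third position 4-fold.
Codon 3 GUA (Val): third position 4-fold.
Codon 4 CCA (Pro): third position 4-fold.
Codon 5 UUG (Leu): third position 2-fold.
Codon 6 GAG (Glu): third position 2-fold.
Codon 7 UGC (Cys): third position 2-fold.
Codon 8 CGC (Arg): third position 4-fold.
Codon 9 AUC (Ile): third position 3-fold.
Four-fold degenerate third positions: 4.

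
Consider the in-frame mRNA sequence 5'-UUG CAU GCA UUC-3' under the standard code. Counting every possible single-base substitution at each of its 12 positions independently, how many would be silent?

7

Codon 1 (UUG, Leu): 2 synonymous substitutions.
Codon 2 (CAU, His): 1 synonymous substitution.
Codon 3 (GCA, Ala): 3 synonymous substitutions.
Codon 4 (UUC, Phe): 1 synonymous substitution.
Total: 2 + 1 + 3 + 1 = 7.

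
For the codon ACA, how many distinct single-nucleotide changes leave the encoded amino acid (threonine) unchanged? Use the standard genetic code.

3

Position 1: none → 0 synonymous.
Position 2: none → 0 synonymous.
Position 3: ACU, ACC, ACG → 3 synonymous.
Total: 0 + 0 + 3 = 3.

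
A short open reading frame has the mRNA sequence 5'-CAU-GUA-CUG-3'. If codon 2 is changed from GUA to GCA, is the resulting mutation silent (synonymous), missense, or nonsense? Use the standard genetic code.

Position 5 falls in codon 2: GUA → Val.
After the substitution the codon is GCA → Ala.
Val ≠ Ala, so this is a missense mutation.

missense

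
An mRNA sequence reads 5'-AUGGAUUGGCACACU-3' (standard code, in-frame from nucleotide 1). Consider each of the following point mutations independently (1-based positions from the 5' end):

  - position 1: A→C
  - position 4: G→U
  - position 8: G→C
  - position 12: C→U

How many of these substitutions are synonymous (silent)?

Codon 1: AUG (Met) → CUG (Leu) — missense.
Codon 2: GAU (Asp) → UAU (Tyr) — missense.
Codon 3: UGG (Trp) → UCG (Ser) — missense.
Codon 4: CAC (His) → CAU (His) — synonymous.
Synonymous: 1 of 4.

1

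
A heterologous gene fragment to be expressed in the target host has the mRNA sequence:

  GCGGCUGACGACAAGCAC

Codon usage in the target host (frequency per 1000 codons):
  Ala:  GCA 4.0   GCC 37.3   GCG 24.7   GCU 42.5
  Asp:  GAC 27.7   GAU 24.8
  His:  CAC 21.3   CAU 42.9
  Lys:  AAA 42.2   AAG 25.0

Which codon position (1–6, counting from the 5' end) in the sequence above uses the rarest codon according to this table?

Codon 1 GCG (Ala): 24.7 per 1000.
Codon 2 GCU (Ala): 42.5 per 1000.
Codon 3 GAC (Asp): 27.7 per 1000.
Codon 4 GAC (Asp): 27.7 per 1000.
Codon 5 AAG (Lys): 25.0 per 1000.
Codon 6 CAC (His): 21.3 per 1000.
Lowest frequency is 21.3 at codon 6.

6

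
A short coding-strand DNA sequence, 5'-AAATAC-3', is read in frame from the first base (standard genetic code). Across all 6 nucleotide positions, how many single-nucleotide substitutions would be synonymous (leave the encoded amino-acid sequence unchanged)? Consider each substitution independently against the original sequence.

Codon 1 (AAA, Lys): 1 synonymous substitution.
Codon 2 (TAC, Tyr): 1 synonymous substitution.
Total: 1 + 1 = 2.

2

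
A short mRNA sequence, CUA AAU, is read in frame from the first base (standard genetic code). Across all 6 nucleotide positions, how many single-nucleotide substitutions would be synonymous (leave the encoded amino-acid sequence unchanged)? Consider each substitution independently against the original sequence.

Codon 1 (CUA, Leu): 4 synonymous substitutions.
Codon 2 (AAU, Asn): 1 synonymous substitution.
Total: 4 + 1 = 5.

5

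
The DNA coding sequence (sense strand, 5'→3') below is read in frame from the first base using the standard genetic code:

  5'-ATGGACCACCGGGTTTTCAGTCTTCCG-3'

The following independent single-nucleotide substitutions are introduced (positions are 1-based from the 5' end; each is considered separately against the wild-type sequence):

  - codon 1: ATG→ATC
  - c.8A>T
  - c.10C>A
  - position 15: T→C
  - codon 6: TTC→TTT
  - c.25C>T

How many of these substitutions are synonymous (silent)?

Codon 1: ATG (Met) → ATC (Ile) — missense.
Codon 3: CAC (His) → CTC (Leu) — missense.
Codon 4: CGG (Arg) → AGG (Arg) — synonymous.
Codon 5: GTT (Val) → GTC (Val) — synonymous.
Codon 6: TTC (Phe) → TTT (Phe) — synonymous.
Codon 9: CCG (Pro) → TCG (Ser) — missense.
Synonymous: 3 of 6.

3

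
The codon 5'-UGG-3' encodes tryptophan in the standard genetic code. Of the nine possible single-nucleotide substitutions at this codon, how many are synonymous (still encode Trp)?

Position 1: none → 0 synonymous.
Position 2: none → 0 synonymous.
Position 3: none → 0 synonymous.
Total: 0 + 0 + 0 = 0.

0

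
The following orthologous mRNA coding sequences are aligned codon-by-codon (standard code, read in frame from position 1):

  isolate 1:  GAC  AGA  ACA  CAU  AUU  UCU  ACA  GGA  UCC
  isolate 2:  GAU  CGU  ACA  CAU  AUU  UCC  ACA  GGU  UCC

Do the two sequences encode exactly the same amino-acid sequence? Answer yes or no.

yes

Codon 1: GAC Asp / GAU Asp — synonymous.
Codon 2: AGA Arg / CGU Arg — synonymous.
Codon 3: ACA Thr / ACA Thr — identical.
Codon 4: CAU His / CAU His — identical.
Codon 5: AUU Ile / AUU Ile — identical.
Codon 6: UCU Ser / UCC Ser — synonymous.
Codon 7: ACA Thr / ACA Thr — identical.
Codon 8: GGA Gly / GGU Gly — synonymous.
Codon 9: UCC Ser / UCC Ser — identical.
Nonsynonymous differences: 0 → same protein.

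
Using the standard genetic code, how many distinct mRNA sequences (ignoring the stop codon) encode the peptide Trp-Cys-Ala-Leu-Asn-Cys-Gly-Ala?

Trp: 1 codon.
Cys: 2 codons.
Ala: 4 codons.
Leu: 6 codons.
Asn: 2 codons.
Cys: 2 codons.
Gly: 4 codons.
Ala: 4 codons.
1 × 2 × 4 × 6 × 2 × 2 × 4 × 4 = 3072.

3072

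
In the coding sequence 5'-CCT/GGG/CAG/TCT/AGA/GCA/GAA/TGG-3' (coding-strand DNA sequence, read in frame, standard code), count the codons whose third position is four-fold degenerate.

4

Codon 1 CCT (Pro): third position 4-fold.
Codon 2 GGG (Gly): third position 4-fold.
Codon 3 CAG (Gln): third position 2-fold.
Codon 4 TCT (Ser): third position 4-fold.
Codon 5 AGA (Arg): third position 2-fold.
Codon 6 GCA (Ala): third position 4-fold.
Codon 7 GAA (Glu): third position 2-fold.
Codon 8 TGG (Trp): third position 1-fold.
Four-fold degenerate third positions: 4.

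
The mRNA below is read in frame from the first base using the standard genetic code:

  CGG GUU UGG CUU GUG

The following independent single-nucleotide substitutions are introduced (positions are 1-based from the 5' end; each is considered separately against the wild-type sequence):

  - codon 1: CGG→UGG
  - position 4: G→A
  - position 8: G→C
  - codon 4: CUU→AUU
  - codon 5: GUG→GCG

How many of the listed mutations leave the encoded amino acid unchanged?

Codon 1: CGG (Arg) → UGG (Trp) — missense.
Codon 2: GUU (Val) → AUU (Ile) — missense.
Codon 3: UGG (Trp) → UCG (Ser) — missense.
Codon 4: CUU (Leu) → AUU (Ile) — missense.
Codon 5: GUG (Val) → GCG (Ala) — missense.
Synonymous: 0 of 5.

0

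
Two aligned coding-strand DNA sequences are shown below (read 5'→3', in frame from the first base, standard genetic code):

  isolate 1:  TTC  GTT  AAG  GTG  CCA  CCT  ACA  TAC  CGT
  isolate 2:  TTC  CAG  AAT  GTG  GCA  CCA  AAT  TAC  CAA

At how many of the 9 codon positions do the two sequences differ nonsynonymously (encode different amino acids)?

Codon 1: TTC Phe / TTC Phe — identical.
Codon 2: GTT Val / CAG Gln — nonsynonymous.
Codon 3: AAG Lys / AAT Asn — nonsynonymous.
Codon 4: GTG Val / GTG Val — identical.
Codon 5: CCA Pro / GCA Ala — nonsynonymous.
Codon 6: CCT Pro / CCA Pro — synonymous.
Codon 7: ACA Thr / AAT Asn — nonsynonymous.
Codon 8: TAC Tyr / TAC Tyr — identical.
Codon 9: CGT Arg / CAA Gln — nonsynonymous.
Nonsynonymous differences: 5.

5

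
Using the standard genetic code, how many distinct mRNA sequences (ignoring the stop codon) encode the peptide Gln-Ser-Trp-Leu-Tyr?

Gln: 2 codons.
Ser: 6 codons.
Trp: 1 codon.
Leu: 6 codons.
Tyr: 2 codons.
2 × 6 × 1 × 6 × 2 = 144.

144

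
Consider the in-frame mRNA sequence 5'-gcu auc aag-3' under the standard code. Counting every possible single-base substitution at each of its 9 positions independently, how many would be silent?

6

Codon 1 (GCU, Ala): 3 synonymous substitutions.
Codon 2 (AUC, Ile): 2 synonymous substitutions.
Codon 3 (AAG, Lys): 1 synonymous substitution.
Total: 3 + 2 + 1 = 6.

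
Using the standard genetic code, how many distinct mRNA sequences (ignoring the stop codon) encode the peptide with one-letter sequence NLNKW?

Asn: 2 codons.
Leu: 6 codons.
Asn: 2 codons.
Lys: 2 codons.
Trp: 1 codon.
2 × 6 × 2 × 2 × 1 = 48.

48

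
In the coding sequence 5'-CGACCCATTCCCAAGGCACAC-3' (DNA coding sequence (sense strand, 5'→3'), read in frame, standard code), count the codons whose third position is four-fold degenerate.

4

Codon 1 CGA (Arg): third position 4-fold.
Codon 2 CCC (Pro): third position 4-fold.
Codon 3 ATT (Ile): third position 3-fold.
Codon 4 CCC (Pro): third position 4-fold.
Codon 5 AAG (Lys): third position 2-fold.
Codon 6 GCA (Ala): third position 4-fold.
Codon 7 CAC (His): third position 2-fold.
Four-fold degenerate third positions: 4.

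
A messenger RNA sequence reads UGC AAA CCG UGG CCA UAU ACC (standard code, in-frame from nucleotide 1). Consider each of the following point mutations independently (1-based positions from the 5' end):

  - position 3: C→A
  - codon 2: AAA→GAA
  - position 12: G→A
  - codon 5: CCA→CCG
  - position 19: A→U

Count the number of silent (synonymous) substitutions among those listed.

1

Codon 1: UGC (Cys) → UGA (Stop) — nonsense.
Codon 2: AAA (Lys) → GAA (Glu) — missense.
Codon 4: UGG (Trp) → UGA (Stop) — nonsense.
Codon 5: CCA (Pro) → CCG (Pro) — synonymous.
Codon 7: ACC (Thr) → UCC (Ser) — missense.
Synonymous: 1 of 5.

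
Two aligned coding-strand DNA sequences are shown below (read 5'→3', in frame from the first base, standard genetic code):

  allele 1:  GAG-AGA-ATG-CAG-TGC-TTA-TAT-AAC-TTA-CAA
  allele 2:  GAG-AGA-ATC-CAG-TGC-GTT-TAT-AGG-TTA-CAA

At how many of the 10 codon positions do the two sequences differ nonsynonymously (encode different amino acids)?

3

Codon 1: GAG Glu / GAG Glu — identical.
Codon 2: AGA Arg / AGA Arg — identical.
Codon 3: ATG Met / ATC Ile — nonsynonymous.
Codon 4: CAG Gln / CAG Gln — identical.
Codon 5: TGC Cys / TGC Cys — identical.
Codon 6: TTA Leu / GTT Val — nonsynonymous.
Codon 7: TAT Tyr / TAT Tyr — identical.
Codon 8: AAC Asn / AGG Arg — nonsynonymous.
Codon 9: TTA Leu / TTA Leu — identical.
Codon 10: CAA Gln / CAA Gln — identical.
Nonsynonymous differences: 3.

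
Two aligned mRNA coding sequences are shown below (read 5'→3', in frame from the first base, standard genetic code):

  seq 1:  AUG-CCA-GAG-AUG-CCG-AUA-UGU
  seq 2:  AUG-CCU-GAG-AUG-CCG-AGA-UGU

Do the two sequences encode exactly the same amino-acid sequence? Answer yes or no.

Codon 1: AUG Met / AUG Met — identical.
Codon 2: CCA Pro / CCU Pro — synonymous.
Codon 3: GAG Glu / GAG Glu — identical.
Codon 4: AUG Met / AUG Met — identical.
Codon 5: CCG Pro / CCG Pro — identical.
Codon 6: AUA Ile / AGA Arg — nonsynonymous.
Codon 7: UGU Cys / UGU Cys — identical.
Nonsynonymous differences: 1 → different protein.

no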